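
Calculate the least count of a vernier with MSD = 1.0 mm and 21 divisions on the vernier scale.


LC = MSD / n_div
= 1.0 / 21
= 0.0476

0.0476


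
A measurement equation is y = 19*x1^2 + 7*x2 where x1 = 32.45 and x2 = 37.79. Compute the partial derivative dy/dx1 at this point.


y = 19*x1^2 + 7*x2
dy/dx1 = 2*19*x1
Evaluate at x1 = 32.45: c1 = 38 * 32.45
c1 = 1233.1000

1233.1000


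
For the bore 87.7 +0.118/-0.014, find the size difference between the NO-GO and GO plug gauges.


GO = nominal - lower_tol (smallest hole = maximum material condition)
GO = 87.7 - 0.014 = 87.686
NO-GO = nominal + upper_tol (largest hole = least material condition)
NO-GO = 87.7 + 0.118 = 87.818
spread = NO-GO - GO = 87.818 - 87.686 = 0.1320

0.1320


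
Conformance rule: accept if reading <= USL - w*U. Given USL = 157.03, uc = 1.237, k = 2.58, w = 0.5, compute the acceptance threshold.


U = k * uc = 2.58 * 1.237 = 3.19146
guard band g = w * U = 0.5 * 3.19146 = 1.59573
AL = USL - g = 157.03 - 1.59573
AL = 155.4343

155.4343


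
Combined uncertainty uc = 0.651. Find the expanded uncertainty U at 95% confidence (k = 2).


U = k * uc
U = 2 * 0.651
U = 1.3020

1.3020


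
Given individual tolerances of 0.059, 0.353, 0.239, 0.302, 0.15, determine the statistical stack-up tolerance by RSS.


RSS = sqrt(0.059^2 + 0.353^2 + 0.239^2 + 0.302^2 + 0.15^2)
= sqrt(0.298915)
= 0.5467

0.5467


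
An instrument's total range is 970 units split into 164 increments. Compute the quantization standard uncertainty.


resolution = range / divisions
resolution = 970 / 164 = 5.9146341
u_res = resolution / (2*sqrt(3))
u_res = 5.9146341 / 3.4641016
u_res = 1.7074

1.7074


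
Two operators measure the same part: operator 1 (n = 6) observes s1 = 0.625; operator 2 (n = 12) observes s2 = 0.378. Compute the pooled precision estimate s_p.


s_p = sqrt(((n1-1)*s1^2 + (n2-1)*s2^2) / (n1+n2-2))
numerator = (6-1)*0.625^2 + (12-1)*0.378^2 = 1.953125 + 1.571724 = 3.524849
denominator = 6 + 12 - 2 = 16
s_p^2 = 3.524849 / 16 = 0.22030306
s_p = sqrt(0.22030306) = 0.4694

0.4694


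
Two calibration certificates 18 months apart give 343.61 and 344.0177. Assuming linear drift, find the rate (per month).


rate = (v2 - v1) / months
= (344.0177 - 343.61) / 18
= 0.4077 / 18
= 0.0226

0.0226


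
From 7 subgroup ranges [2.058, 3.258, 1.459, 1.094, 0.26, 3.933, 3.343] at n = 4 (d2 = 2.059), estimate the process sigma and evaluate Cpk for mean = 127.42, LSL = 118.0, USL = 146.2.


R_bar = (2.058 + 3.258 + 1.459 + 1.094 + 0.26 + 3.933 + 3.343) / 7 = 2.2007143
sigma = R_bar / d2 = 2.2007143 / 2.059 = 1.0688268
Cp = (USL - LSL)/(6*sigma) = (146.2 - 118.0)/(6*1.0688268) = 4.3973
Cpu = (146.2 - 127.42)/(3*1.0688268) = 5.8569
Cpl = (127.42 - 118.0)/(3*1.0688268) = 2.9378
Cpk = min(Cpu, Cpl) = 2.9378

2.9378


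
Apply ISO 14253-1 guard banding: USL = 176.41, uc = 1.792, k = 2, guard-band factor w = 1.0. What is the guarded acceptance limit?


U = k * uc = 2 * 1.792 = 3.584
guard band g = w * U = 1.0 * 3.584 = 3.584
AL = USL - g = 176.41 - 3.584
AL = 172.8260

172.8260


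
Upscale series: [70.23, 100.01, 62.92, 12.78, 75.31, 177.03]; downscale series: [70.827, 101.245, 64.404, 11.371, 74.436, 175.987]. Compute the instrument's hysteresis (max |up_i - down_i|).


|70.23 - 70.827| = 0.5970
|100.01 - 101.245| = 1.2350
|62.92 - 64.404| = 1.4840
|12.78 - 11.371| = 1.4090
|75.31 - 74.436| = 0.8740
|177.03 - 175.987| = 1.0430
hysteresis = max(diffs) = 1.4840

1.4840


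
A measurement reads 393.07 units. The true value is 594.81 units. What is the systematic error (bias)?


Systematic error = measured - true
= 393.07 - 594.81
= -201.7400

-201.7400


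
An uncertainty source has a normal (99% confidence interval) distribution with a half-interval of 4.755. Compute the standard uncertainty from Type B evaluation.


u_B = half_width / 2.576
u_B = 4.755 / 2.576
u_B = 1.8459

1.8459


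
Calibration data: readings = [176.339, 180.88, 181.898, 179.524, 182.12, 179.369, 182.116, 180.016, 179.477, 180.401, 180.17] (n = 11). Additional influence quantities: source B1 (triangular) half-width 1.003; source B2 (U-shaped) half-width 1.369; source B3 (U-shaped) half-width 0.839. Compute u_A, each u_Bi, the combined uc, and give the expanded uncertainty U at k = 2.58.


mean = (176.339 + 180.88 + 181.898 + 179.524 + 182.12 + 179.369 + 182.116 + 180.016 + 179.477 + 180.401 + 180.17) / 11 = 180.21
s = sqrt(sum((x - mean)^2)/(n-1)) = 1.6539258
u_A = s / sqrt(n) = 1.6539258 / sqrt(11) = 0.49867739
u_B1 = 1.003 / sqrt(6) = 0.40947304
u_B2 = 1.369 / sqrt(2) = 0.96802918
u_B3 = 0.839 / sqrt(2) = 0.59326259
uc = sqrt(0.49867739^2 + 0.40947304^2 + 0.96802918^2 + 0.59326259^2) = 1.3059052
U = k * uc = 2.58 * 1.3059052
U = 3.3692

3.3692


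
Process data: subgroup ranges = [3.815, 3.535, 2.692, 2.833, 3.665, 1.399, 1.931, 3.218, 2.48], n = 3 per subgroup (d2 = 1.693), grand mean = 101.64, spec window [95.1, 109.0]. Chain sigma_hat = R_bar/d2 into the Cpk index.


R_bar = (3.815 + 3.535 + 2.692 + 2.833 + 3.665 + 1.399 + 1.931 + 3.218 + 2.48) / 9 = 2.8408889
sigma = R_bar / d2 = 2.8408889 / 1.693 = 1.6780206
Cp = (USL - LSL)/(6*sigma) = (109.0 - 95.1)/(6*1.6780206) = 1.3806
Cpu = (109.0 - 101.64)/(3*1.6780206) = 1.4620
Cpl = (101.64 - 95.1)/(3*1.6780206) = 1.2991
Cpk = min(Cpu, Cpl) = 1.2991

1.2991


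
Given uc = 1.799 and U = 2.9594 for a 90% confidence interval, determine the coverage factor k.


k = U / uc
k = 2.9594 / 1.799
k = 1.645

1.645


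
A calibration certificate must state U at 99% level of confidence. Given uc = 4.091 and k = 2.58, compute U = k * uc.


U = k * uc
U = 2.58 * 4.091
U = 10.5548

10.5548


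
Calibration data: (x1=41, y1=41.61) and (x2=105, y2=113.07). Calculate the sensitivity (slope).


slope = (y2 - y1) / (x2 - x1)
= (113.07 - 41.61) / (105 - 41)
= 71.4600 / 64
= 1.1166

1.1166


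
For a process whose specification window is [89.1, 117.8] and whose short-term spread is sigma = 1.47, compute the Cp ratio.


Cp = (USL - LSL) / (6 * sigma)
= (117.8 - 89.1) / (6 * 1.47)
= 28.7000 / 8.8200
= 3.2540

3.2540


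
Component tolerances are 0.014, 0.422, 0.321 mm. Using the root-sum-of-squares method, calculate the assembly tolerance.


RSS = sqrt(0.014^2 + 0.422^2 + 0.321^2)
= sqrt(0.281321)
= 0.5304

0.5304


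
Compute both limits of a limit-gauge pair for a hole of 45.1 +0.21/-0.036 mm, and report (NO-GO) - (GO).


GO = nominal - lower_tol (smallest hole = maximum material condition)
GO = 45.1 - 0.036 = 45.064
NO-GO = nominal + upper_tol (largest hole = least material condition)
NO-GO = 45.1 + 0.21 = 45.31
spread = NO-GO - GO = 45.31 - 45.064 = 0.2460

0.2460


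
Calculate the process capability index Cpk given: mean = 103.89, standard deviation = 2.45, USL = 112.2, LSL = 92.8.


Cpu = (USL - mean) / (3*sigma) = (112.2 - 103.89) / (3*2.45) = 1.1306
Cpl = (mean - LSL) / (3*sigma) = (103.89 - 92.8) / (3*2.45) = 1.5088
Cpk = min(Cpu, Cpl) = 1.1306

1.1306


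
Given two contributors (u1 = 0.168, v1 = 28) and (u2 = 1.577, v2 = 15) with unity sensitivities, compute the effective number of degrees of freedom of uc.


uc = sqrt(u1^2 + u2^2) = sqrt(0.168^2 + 1.577^2) = 1.5859234
v_eff = uc^4 / (u1^4/v1 + u2^4/v2)
= 1.5859234^4 / (0.168^4/28 + 1.577^4/15)
= 6.3259948 / 0.41234951
v_eff = 15.3413

15.3413


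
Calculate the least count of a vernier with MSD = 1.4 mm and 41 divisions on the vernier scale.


LC = MSD / n_div
= 1.4 / 41
= 0.0341

0.0341


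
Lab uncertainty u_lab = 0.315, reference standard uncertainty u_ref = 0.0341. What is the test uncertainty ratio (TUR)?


TUR = u_lab / u_ref
= 0.315 / 0.0341
= 9.2375

9.2375


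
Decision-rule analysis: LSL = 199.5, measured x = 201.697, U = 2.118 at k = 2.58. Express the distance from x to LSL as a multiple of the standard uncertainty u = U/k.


u = U / k = 2.118 / 2.58 = 0.82093023
margin = |LSL - x| = |199.5 - 201.697| = 2.197
z = margin / u = 2.197 / 0.82093023
z = 2.6762

2.6762


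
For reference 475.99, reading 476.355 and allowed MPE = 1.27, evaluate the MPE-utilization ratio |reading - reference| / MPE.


e = indication - reference = 476.355 - 475.99 = 0.3650
|e| = 0.3650
ratio = |e| / MPE = 0.3650 / 1.27
ratio = 0.2874

0.2874


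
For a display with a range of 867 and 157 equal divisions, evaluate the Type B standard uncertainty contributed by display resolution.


resolution = range / divisions
resolution = 867 / 157 = 5.522293
u_res = resolution / (2*sqrt(3))
u_res = 5.522293 / 3.4641016
u_res = 1.5941

1.5941


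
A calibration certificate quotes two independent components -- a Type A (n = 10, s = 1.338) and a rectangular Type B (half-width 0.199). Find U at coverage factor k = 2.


u_A = s / sqrt(n) = 1.338 / sqrt(10) = 0.42311275
u_B = half_width / sqrt(3) = 0.199 / sqrt(3) = 0.1148927
uc = sqrt(u_A^2 + u_B^2) = sqrt(0.42311275^2 + 0.1148927^2) = 0.43843441
U = k * uc = 2 * 0.43843441
U = 0.8769

0.8769


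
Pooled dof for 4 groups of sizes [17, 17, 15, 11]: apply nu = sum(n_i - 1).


nu = sum_i (n_i - 1)
nu = ((17 - 1) + (17 - 1) + (15 - 1) + (11 - 1))
nu = 16 + 16 + 14 + 10
nu = 56

56


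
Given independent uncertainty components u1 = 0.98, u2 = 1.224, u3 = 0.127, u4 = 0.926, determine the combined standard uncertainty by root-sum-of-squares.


uc = sqrt(0.98^2 + 1.224^2 + 0.127^2 + 0.926^2)
uc = sqrt(3.332181)
uc = 1.8254

1.8254


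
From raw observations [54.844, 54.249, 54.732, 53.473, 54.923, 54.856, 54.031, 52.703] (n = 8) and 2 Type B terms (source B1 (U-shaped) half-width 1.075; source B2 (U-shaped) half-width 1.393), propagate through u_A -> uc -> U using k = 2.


mean = (54.844 + 54.249 + 54.732 + 53.473 + 54.923 + 54.856 + 54.031 + 52.703) / 8 = 54.226375
s = sqrt(sum((x - mean)^2)/(n-1)) = 0.79693698
u_A = s / sqrt(n) = 0.79693698 / sqrt(8) = 0.28175977
u_B1 = 1.075 / sqrt(2) = 0.76013979
u_B2 = 1.393 / sqrt(2) = 0.98499975
uc = sqrt(0.28175977^2 + 0.76013979^2 + 0.98499975^2) = 1.2757059
U = k * uc = 2 * 1.2757059
U = 2.5514

2.5514


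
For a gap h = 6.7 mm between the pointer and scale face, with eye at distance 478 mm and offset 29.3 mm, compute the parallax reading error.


error = h * offset / d
= 6.7 * 29.3 / 478
= 0.4107

0.4107


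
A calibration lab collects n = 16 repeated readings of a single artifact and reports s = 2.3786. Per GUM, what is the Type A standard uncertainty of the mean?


u_A = s / sqrt(n)
u_A = 2.3786 / sqrt(16)
u_A = 2.3786 / 4
u_A = 0.5947

0.5947


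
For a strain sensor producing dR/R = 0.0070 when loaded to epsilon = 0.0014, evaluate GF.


GF = (dR/R) / epsilon
= 0.0070 / 0.0014
= 5.0000

5.0000


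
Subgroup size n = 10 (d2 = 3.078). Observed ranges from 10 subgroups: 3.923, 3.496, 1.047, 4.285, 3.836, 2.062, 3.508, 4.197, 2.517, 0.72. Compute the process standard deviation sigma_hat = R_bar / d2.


R_bar = (3.923 + 3.496 + 1.047 + 4.285 + 3.836 + 2.062 + 3.508 + 4.197 + 2.517 + 0.72) / 10
R_bar = 29.591 / 10 = 2.9591
sigma_hat = R_bar / d2 = 2.9591 / 3.078 = 0.9614

0.9614


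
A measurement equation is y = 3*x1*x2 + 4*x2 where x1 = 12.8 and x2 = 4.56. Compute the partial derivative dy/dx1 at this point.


y = 3*x1*x2 + 4*x2
dy/dx1 = 3*x2
Evaluate at x2 = 4.56: c1 = 3 * 4.56
c1 = 13.6800

13.6800


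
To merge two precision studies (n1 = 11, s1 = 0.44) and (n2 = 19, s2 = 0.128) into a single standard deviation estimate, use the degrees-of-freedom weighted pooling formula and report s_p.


s_p = sqrt(((n1-1)*s1^2 + (n2-1)*s2^2) / (n1+n2-2))
numerator = (11-1)*0.44^2 + (19-1)*0.128^2 = 1.936 + 0.294912 = 2.230912
denominator = 11 + 19 - 2 = 28
s_p^2 = 2.230912 / 28 = 0.079675429
s_p = sqrt(0.079675429) = 0.2823

0.2823


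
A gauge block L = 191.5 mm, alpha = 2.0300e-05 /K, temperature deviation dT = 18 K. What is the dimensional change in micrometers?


dL = L * alpha * dT
= 191.5 * 2.0300e-05 * 18
= 0.0699741 mm
dL_um = 0.0699741 * 1000 = 69.9741 um

69.9741


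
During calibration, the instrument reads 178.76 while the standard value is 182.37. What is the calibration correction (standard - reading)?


Correction = standard - reading
= 182.37 - 178.76
= 3.6100

3.6100


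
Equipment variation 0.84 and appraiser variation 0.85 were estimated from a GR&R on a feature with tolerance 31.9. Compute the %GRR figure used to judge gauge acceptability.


GRR = sqrt(EV^2 + AV^2) = sqrt(0.84^2 + 0.85^2) = 1.1950314
%GRR = GRR / tol * 100 = 1.1950314 / 31.9 * 100
%GRR = 3.7462

3.7462


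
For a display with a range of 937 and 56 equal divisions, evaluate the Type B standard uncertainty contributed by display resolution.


resolution = range / divisions
resolution = 937 / 56 = 16.732143
u_res = resolution / (2*sqrt(3))
u_res = 16.732143 / 3.4641016
u_res = 4.8302

4.8302


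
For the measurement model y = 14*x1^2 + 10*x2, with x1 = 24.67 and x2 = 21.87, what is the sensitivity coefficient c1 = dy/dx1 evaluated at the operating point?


y = 14*x1^2 + 10*x2
dy/dx1 = 2*14*x1
Evaluate at x1 = 24.67: c1 = 28 * 24.67
c1 = 690.7600

690.7600


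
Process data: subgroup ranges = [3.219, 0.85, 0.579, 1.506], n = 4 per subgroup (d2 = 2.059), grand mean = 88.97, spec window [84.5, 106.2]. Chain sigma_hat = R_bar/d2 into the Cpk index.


R_bar = (3.219 + 0.85 + 0.579 + 1.506) / 4 = 1.5385
sigma = R_bar / d2 = 1.5385 / 2.059 = 0.74720738
Cp = (USL - LSL)/(6*sigma) = (106.2 - 84.5)/(6*0.74720738) = 4.8402
Cpu = (106.2 - 88.97)/(3*0.74720738) = 7.6864
Cpl = (88.97 - 84.5)/(3*0.74720738) = 1.9941
Cpk = min(Cpu, Cpl) = 1.9941

1.9941


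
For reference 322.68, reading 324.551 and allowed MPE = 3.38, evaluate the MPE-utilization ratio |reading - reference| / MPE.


e = indication - reference = 324.551 - 322.68 = 1.8710
|e| = 1.8710
ratio = |e| / MPE = 1.8710 / 3.38
ratio = 0.5536

0.5536


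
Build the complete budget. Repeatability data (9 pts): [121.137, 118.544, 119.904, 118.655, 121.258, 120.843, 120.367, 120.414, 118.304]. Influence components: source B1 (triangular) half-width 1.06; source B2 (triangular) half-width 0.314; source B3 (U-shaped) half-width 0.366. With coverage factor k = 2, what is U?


mean = (121.137 + 118.544 + 119.904 + 118.655 + 121.258 + 120.843 + 120.367 + 120.414 + 118.304) / 9 = 119.9362222
s = sqrt(sum((x - mean)^2)/(n-1)) = 1.1548837
u_A = s / sqrt(n) = 1.1548837 / sqrt(9) = 0.38496123
u_B1 = 1.06 / sqrt(6) = 0.43274319
u_B2 = 0.314 / sqrt(6) = 0.12818996
u_B3 = 0.366 / sqrt(2) = 0.25880108
uc = sqrt(0.38496123^2 + 0.43274319^2 + 0.12818996^2 + 0.25880108^2) = 0.64720359
U = k * uc = 2 * 0.64720359
U = 1.2944

1.2944


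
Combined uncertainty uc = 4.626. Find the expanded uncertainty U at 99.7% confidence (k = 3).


U = k * uc
U = 3 * 4.626
U = 13.8780

13.8780


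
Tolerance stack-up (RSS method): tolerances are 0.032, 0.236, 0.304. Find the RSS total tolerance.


RSS = sqrt(0.032^2 + 0.236^2 + 0.304^2)
= sqrt(0.149136)
= 0.3862

0.3862


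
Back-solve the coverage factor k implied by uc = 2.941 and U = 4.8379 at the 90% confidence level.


k = U / uc
k = 4.8379 / 2.941
k = 1.645

1.645


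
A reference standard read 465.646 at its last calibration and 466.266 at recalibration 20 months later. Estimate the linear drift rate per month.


rate = (v2 - v1) / months
= (466.266 - 465.646) / 20
= 0.6200 / 20
= 0.0310

0.0310


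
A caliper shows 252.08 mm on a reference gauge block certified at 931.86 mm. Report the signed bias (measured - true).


Systematic error = measured - true
= 252.08 - 931.86
= -679.7800

-679.7800


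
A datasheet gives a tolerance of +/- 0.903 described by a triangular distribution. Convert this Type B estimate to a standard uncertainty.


u_B = half_width / sqrt(6)
u_B = 0.903 / 2.4494897
u_B = 0.3686

0.3686


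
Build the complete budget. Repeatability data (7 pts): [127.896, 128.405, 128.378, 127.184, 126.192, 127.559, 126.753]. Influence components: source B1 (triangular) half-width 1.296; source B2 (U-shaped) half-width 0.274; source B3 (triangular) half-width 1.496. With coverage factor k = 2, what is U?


mean = (127.896 + 128.405 + 128.378 + 127.184 + 126.192 + 127.559 + 126.753) / 7 = 127.481
s = sqrt(sum((x - mean)^2)/(n-1)) = 0.82829222
u_A = s / sqrt(n) = 0.82829222 / sqrt(7) = 0.31306503
u_B1 = 1.296 / sqrt(6) = 0.52908978
u_B2 = 0.274 / sqrt(2) = 0.19374726
u_B3 = 1.496 / sqrt(6) = 0.61073944
uc = sqrt(0.31306503^2 + 0.52908978^2 + 0.19374726^2 + 0.61073944^2) = 0.88796755
U = k * uc = 2 * 0.88796755
U = 1.7759

1.7759


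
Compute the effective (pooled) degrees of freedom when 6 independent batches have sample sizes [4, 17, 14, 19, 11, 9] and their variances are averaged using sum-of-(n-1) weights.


nu = sum_i (n_i - 1)
nu = ((4 - 1) + (17 - 1) + (14 - 1) + (19 - 1) + (11 - 1) + (9 - 1))
nu = 3 + 16 + 13 + 18 + 10 + 8
nu = 68

68


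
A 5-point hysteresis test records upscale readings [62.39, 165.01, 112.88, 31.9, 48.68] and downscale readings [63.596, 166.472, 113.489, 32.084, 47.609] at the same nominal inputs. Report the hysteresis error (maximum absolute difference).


|62.39 - 63.596| = 1.2060
|165.01 - 166.472| = 1.4620
|112.88 - 113.489| = 0.6090
|31.9 - 32.084| = 0.1840
|48.68 - 47.609| = 1.0710
hysteresis = max(diffs) = 1.4620

1.4620


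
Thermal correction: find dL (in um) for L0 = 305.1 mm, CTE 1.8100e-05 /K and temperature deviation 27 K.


dL = L * alpha * dT
= 305.1 * 1.8100e-05 * 27
= 0.1491024 mm
dL_um = 0.1491024 * 1000 = 149.1024 um

149.1024


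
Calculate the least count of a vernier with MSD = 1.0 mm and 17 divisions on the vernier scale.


LC = MSD / n_div
= 1.0 / 17
= 0.0588

0.0588


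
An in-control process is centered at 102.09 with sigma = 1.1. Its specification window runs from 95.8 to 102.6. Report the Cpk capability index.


Cpu = (USL - mean) / (3*sigma) = (102.6 - 102.09) / (3*1.1) = 0.1545
Cpl = (mean - LSL) / (3*sigma) = (102.09 - 95.8) / (3*1.1) = 1.9061
Cpk = min(Cpu, Cpl) = 0.1545

0.1545


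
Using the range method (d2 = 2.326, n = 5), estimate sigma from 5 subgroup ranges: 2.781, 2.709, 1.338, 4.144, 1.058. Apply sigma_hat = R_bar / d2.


R_bar = (2.781 + 2.709 + 1.338 + 4.144 + 1.058) / 5
R_bar = 12.03 / 5 = 2.406
sigma_hat = R_bar / d2 = 2.406 / 2.326 = 1.0344

1.0344


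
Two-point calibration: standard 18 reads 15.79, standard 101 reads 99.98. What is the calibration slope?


slope = (y2 - y1) / (x2 - x1)
= (99.98 - 15.79) / (101 - 18)
= 84.1900 / 83
= 1.0143

1.0143


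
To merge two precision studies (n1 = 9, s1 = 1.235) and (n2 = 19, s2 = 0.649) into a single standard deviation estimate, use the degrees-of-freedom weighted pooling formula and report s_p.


s_p = sqrt(((n1-1)*s1^2 + (n2-1)*s2^2) / (n1+n2-2))
numerator = (9-1)*1.235^2 + (19-1)*0.649^2 = 12.2018 + 7.581618 = 19.783418
denominator = 9 + 19 - 2 = 26
s_p^2 = 19.783418 / 26 = 0.76090069
s_p = sqrt(0.76090069) = 0.8723

0.8723


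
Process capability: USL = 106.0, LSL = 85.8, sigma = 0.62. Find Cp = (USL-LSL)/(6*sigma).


Cp = (USL - LSL) / (6 * sigma)
= (106.0 - 85.8) / (6 * 0.62)
= 20.2000 / 3.7200
= 5.4301

5.4301


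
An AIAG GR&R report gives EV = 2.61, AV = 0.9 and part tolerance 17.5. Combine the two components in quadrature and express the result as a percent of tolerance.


GRR = sqrt(EV^2 + AV^2) = sqrt(2.61^2 + 0.9^2) = 2.7608151
%GRR = GRR / tol * 100 = 2.7608151 / 17.5 * 100
%GRR = 15.7761

15.7761


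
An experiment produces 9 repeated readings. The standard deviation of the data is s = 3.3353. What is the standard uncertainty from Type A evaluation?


u_A = s / sqrt(n)
u_A = 3.3353 / sqrt(9)
u_A = 3.3353 / 3
u_A = 1.1118

1.1118


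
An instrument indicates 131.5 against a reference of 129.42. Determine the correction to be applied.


Correction = standard - reading
= 129.42 - 131.5
= -2.0800

-2.0800


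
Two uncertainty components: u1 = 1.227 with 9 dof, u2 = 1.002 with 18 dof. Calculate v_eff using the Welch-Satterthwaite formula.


uc = sqrt(u1^2 + u2^2) = sqrt(1.227^2 + 1.002^2) = 1.5841506
v_eff = uc^4 / (u1^4/v1 + u2^4/v2)
= 1.5841506^4 / (1.227^4/9 + 1.002^4/18)
= 6.2977565 / 0.30784773
v_eff = 20.4574

20.4574


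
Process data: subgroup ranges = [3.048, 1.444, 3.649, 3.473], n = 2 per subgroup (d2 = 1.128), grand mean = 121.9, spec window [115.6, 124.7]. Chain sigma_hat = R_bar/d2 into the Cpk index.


R_bar = (3.048 + 1.444 + 3.649 + 3.473) / 4 = 2.9035
sigma = R_bar / d2 = 2.9035 / 1.128 = 2.5740248
Cp = (USL - LSL)/(6*sigma) = (124.7 - 115.6)/(6*2.5740248) = 0.5892
Cpu = (124.7 - 121.9)/(3*2.5740248) = 0.3626
Cpl = (121.9 - 115.6)/(3*2.5740248) = 0.8158
Cpk = min(Cpu, Cpl) = 0.3626

0.3626


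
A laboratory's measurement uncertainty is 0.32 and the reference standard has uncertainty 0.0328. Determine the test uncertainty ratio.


TUR = u_lab / u_ref
= 0.32 / 0.0328
= 9.7561

9.7561


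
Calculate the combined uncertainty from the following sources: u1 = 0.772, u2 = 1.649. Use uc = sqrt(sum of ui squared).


uc = sqrt(0.772^2 + 1.649^2)
uc = sqrt(3.315185)
uc = 1.8208

1.8208


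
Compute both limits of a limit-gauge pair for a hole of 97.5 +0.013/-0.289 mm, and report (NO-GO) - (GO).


GO = nominal - lower_tol (smallest hole = maximum material condition)
GO = 97.5 - 0.289 = 97.211
NO-GO = nominal + upper_tol (largest hole = least material condition)
NO-GO = 97.5 + 0.013 = 97.513
spread = NO-GO - GO = 97.513 - 97.211 = 0.3020

0.3020


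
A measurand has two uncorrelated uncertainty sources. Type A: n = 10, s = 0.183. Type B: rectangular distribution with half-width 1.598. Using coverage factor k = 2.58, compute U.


u_A = s / sqrt(n) = 0.183 / sqrt(10) = 0.057869681
u_B = half_width / sqrt(3) = 1.598 / sqrt(3) = 0.92260573
uc = sqrt(u_A^2 + u_B^2) = sqrt(0.057869681^2 + 0.92260573^2) = 0.92441886
U = k * uc = 2.58 * 0.92441886
U = 2.3850

2.3850


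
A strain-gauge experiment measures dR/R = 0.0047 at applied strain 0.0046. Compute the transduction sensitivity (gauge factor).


GF = (dR/R) / epsilon
= 0.0047 / 0.0046
= 1.0217

1.0217


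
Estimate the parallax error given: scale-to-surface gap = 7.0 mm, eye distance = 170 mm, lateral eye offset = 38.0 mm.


error = h * offset / d
= 7.0 * 38.0 / 170
= 1.5647

1.5647


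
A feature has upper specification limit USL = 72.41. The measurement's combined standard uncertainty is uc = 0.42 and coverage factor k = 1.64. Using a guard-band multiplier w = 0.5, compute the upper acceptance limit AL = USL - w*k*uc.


U = k * uc = 1.64 * 0.42 = 0.6888
guard band g = w * U = 0.5 * 0.6888 = 0.3444
AL = USL - g = 72.41 - 0.3444
AL = 72.0656

72.0656


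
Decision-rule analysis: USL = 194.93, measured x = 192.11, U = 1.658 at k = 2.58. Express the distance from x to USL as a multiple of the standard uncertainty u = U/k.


u = U / k = 1.658 / 2.58 = 0.64263566
margin = |USL - x| = |194.93 - 192.11| = 2.82
z = margin / u = 2.82 / 0.64263566
z = 4.3882

4.3882


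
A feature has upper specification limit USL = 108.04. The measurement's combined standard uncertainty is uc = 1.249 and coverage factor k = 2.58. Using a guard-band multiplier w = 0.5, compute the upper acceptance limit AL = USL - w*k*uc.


U = k * uc = 2.58 * 1.249 = 3.22242
guard band g = w * U = 0.5 * 3.22242 = 1.61121
AL = USL - g = 108.04 - 1.61121
AL = 106.4288

106.4288


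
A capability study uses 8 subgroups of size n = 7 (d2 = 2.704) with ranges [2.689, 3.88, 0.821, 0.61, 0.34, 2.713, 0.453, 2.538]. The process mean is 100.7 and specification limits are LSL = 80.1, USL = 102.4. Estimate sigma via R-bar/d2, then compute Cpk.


R_bar = (2.689 + 3.88 + 0.821 + 0.61 + 0.34 + 2.713 + 0.453 + 2.538) / 8 = 1.7555
sigma = R_bar / d2 = 1.7555 / 2.704 = 0.64922337
Cp = (USL - LSL)/(6*sigma) = (102.4 - 80.1)/(6*0.64922337) = 5.7248
Cpu = (102.4 - 100.7)/(3*0.64922337) = 0.8728
Cpl = (100.7 - 80.1)/(3*0.64922337) = 10.5767
Cpk = min(Cpu, Cpl) = 0.8728

0.8728


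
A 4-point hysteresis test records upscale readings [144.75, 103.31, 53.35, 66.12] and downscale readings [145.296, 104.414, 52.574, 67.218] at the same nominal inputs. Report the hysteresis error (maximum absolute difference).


|144.75 - 145.296| = 0.5460
|103.31 - 104.414| = 1.1040
|53.35 - 52.574| = 0.7760
|66.12 - 67.218| = 1.0980
hysteresis = max(diffs) = 1.1040

1.1040


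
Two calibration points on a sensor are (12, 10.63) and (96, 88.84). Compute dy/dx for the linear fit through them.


slope = (y2 - y1) / (x2 - x1)
= (88.84 - 10.63) / (96 - 12)
= 78.2100 / 84
= 0.9311

0.9311


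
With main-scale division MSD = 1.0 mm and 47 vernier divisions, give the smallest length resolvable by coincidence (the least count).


LC = MSD / n_div
= 1.0 / 47
= 0.0213

0.0213


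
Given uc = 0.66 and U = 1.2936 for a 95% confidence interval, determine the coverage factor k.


k = U / uc
k = 1.2936 / 0.66
k = 1.96

1.96


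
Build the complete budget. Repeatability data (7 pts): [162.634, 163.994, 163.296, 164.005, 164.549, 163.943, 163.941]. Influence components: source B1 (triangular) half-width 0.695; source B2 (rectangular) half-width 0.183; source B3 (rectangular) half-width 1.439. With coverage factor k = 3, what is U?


mean = (162.634 + 163.994 + 163.296 + 164.005 + 164.549 + 163.943 + 163.941) / 7 = 163.766
s = sqrt(sum((x - mean)^2)/(n-1)) = 0.61731569
u_A = s / sqrt(n) = 0.61731569 / sqrt(7) = 0.2333234
u_B1 = 0.695 / sqrt(6) = 0.28373256
u_B2 = 0.183 / sqrt(3) = 0.1056551
u_B3 = 1.439 / sqrt(3) = 0.83080704
uc = sqrt(0.2333234^2 + 0.28373256^2 + 0.1056551^2 + 0.83080704^2) = 0.91452026
U = k * uc = 3 * 0.91452026
U = 2.7436

2.7436


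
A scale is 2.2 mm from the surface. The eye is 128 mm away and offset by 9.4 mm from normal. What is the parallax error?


error = h * offset / d
= 2.2 * 9.4 / 128
= 0.1616

0.1616


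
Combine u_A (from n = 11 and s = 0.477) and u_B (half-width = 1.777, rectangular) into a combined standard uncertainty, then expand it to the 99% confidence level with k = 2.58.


u_A = s / sqrt(n) = 0.477 / sqrt(11) = 0.14382091
u_B = half_width / sqrt(3) = 1.777 / sqrt(3) = 1.0259514
uc = sqrt(u_A^2 + u_B^2) = sqrt(0.14382091^2 + 1.0259514^2) = 1.035983
U = k * uc = 2.58 * 1.035983
U = 2.6728

2.6728


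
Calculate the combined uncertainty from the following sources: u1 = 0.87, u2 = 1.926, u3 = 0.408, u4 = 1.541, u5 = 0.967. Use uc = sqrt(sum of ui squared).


uc = sqrt(0.87^2 + 1.926^2 + 0.408^2 + 1.541^2 + 0.967^2)
uc = sqrt(7.94261)
uc = 2.8183

2.8183


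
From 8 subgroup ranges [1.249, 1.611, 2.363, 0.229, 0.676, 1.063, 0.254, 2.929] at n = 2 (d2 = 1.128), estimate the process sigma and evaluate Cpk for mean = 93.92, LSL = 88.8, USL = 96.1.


R_bar = (1.249 + 1.611 + 2.363 + 0.229 + 0.676 + 1.063 + 0.254 + 2.929) / 8 = 1.29675
sigma = R_bar / d2 = 1.29675 / 1.128 = 1.1496011
Cp = (USL - LSL)/(6*sigma) = (96.1 - 88.8)/(6*1.1496011) = 1.0583
Cpu = (96.1 - 93.92)/(3*1.1496011) = 0.6321
Cpl = (93.92 - 88.8)/(3*1.1496011) = 1.4846
Cpk = min(Cpu, Cpl) = 0.6321

0.6321


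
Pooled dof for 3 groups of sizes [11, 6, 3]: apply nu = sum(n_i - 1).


nu = sum_i (n_i - 1)
nu = ((11 - 1) + (6 - 1) + (3 - 1))
nu = 10 + 5 + 2
nu = 17

17


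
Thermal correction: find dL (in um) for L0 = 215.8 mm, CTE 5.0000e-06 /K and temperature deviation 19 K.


dL = L * alpha * dT
= 215.8 * 5.0000e-06 * 19
= 0.0205010 mm
dL_um = 0.0205010 * 1000 = 20.5010 um

20.5010


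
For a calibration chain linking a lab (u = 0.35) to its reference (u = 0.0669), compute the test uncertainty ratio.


TUR = u_lab / u_ref
= 0.35 / 0.0669
= 5.2317

5.2317


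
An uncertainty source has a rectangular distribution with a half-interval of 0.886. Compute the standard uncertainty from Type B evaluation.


u_B = half_width / sqrt(3)
u_B = 0.886 / 1.7320508
u_B = 0.5115

0.5115


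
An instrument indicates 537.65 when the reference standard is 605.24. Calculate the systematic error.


Systematic error = measured - true
= 537.65 - 605.24
= -67.5900

-67.5900


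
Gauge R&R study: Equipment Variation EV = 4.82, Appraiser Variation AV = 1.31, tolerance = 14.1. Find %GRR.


GRR = sqrt(EV^2 + AV^2) = sqrt(4.82^2 + 1.31^2) = 4.9948473
%GRR = GRR / tol * 100 = 4.9948473 / 14.1 * 100
%GRR = 35.4244

35.4244


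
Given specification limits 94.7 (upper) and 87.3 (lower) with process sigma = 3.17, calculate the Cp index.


Cp = (USL - LSL) / (6 * sigma)
= (94.7 - 87.3) / (6 * 3.17)
= 7.4000 / 19.0200
= 0.3891

0.3891


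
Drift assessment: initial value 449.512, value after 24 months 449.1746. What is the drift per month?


rate = (v2 - v1) / months
= (449.1746 - 449.512) / 24
= -0.3374 / 24
= -0.0141

-0.0141


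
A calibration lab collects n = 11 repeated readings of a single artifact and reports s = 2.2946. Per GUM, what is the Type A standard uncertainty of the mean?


u_A = s / sqrt(n)
u_A = 2.2946 / sqrt(11)
u_A = 2.2946 / 3.3166248
u_A = 0.6918

0.6918


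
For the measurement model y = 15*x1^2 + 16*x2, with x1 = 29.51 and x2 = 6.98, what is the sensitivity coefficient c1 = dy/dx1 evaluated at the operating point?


y = 15*x1^2 + 16*x2
dy/dx1 = 2*15*x1
Evaluate at x1 = 29.51: c1 = 30 * 29.51
c1 = 885.3000

885.3000


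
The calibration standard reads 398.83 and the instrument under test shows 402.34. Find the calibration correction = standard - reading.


Correction = standard - reading
= 398.83 - 402.34
= -3.5100

-3.5100


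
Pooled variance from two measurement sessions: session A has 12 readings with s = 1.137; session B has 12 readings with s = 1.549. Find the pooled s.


s_p = sqrt(((n1-1)*s1^2 + (n2-1)*s2^2) / (n1+n2-2))
numerator = (12-1)*1.137^2 + (12-1)*1.549^2 = 14.220459 + 26.393411 = 40.61387
denominator = 12 + 12 - 2 = 22
s_p^2 = 40.61387 / 22 = 1.846085
s_p = sqrt(1.846085) = 1.3587

1.3587


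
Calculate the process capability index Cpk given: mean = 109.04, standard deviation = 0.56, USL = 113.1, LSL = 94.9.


Cpu = (USL - mean) / (3*sigma) = (113.1 - 109.04) / (3*0.56) = 2.4167
Cpl = (mean - LSL) / (3*sigma) = (109.04 - 94.9) / (3*0.56) = 8.4167
Cpk = min(Cpu, Cpl) = 2.4167

2.4167


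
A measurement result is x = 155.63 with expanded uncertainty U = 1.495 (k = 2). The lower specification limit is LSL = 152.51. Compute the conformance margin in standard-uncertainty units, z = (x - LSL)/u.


u = U / k = 1.495 / 2 = 0.7475
margin = |LSL - x| = |152.51 - 155.63| = 3.12
z = margin / u = 3.12 / 0.7475
z = 4.1739

4.1739


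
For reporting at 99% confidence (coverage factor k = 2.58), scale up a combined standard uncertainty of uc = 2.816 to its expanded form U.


U = k * uc
U = 2.58 * 2.816
U = 7.2653

7.2653


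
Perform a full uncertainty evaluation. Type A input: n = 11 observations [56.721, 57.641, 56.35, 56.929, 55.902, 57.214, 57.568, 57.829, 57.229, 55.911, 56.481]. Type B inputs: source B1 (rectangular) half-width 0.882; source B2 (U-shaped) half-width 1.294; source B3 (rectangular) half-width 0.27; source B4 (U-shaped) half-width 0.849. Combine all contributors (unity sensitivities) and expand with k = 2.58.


mean = (56.721 + 57.641 + 56.35 + 56.929 + 55.902 + 57.214 + 57.568 + 57.829 + 57.229 + 55.911 + 56.481) / 11 = 56.88863636
s = sqrt(sum((x - mean)^2)/(n-1)) = 0.67445019
u_A = s / sqrt(n) = 0.67445019 / sqrt(11) = 0.20335438
u_B1 = 0.882 / sqrt(3) = 0.50922294
u_B2 = 1.294 / sqrt(2) = 0.91499617
u_B3 = 0.27 / sqrt(3) = 0.15588457
u_B4 = 0.849 / sqrt(2) = 0.60033366
uc = sqrt(0.20335438^2 + 0.50922294^2 + 0.91499617^2 + 0.15588457^2 + 0.60033366^2) = 1.2339285
U = k * uc = 2.58 * 1.2339285
U = 3.1835

3.1835


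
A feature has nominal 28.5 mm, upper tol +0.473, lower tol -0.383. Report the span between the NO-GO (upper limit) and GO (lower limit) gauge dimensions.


GO = nominal - lower_tol (smallest hole = maximum material condition)
GO = 28.5 - 0.383 = 28.117
NO-GO = nominal + upper_tol (largest hole = least material condition)
NO-GO = 28.5 + 0.473 = 28.973
spread = NO-GO - GO = 28.973 - 28.117 = 0.8560

0.8560


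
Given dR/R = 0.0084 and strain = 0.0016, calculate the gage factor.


GF = (dR/R) / epsilon
= 0.0084 / 0.0016
= 5.2500

5.2500


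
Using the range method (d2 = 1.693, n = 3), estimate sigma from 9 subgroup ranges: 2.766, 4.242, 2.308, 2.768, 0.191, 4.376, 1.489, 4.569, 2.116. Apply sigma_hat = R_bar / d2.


R_bar = (2.766 + 4.242 + 2.308 + 2.768 + 0.191 + 4.376 + 1.489 + 4.569 + 2.116) / 9
R_bar = 24.825 / 9 = 2.7583333
sigma_hat = R_bar / d2 = 2.7583333 / 1.693 = 1.6293

1.6293


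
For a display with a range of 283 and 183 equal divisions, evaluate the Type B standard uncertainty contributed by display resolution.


resolution = range / divisions
resolution = 283 / 183 = 1.5464481
u_res = resolution / (2*sqrt(3))
u_res = 1.5464481 / 3.4641016
u_res = 0.4464

0.4464


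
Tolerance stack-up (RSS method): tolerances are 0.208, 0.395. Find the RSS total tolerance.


RSS = sqrt(0.208^2 + 0.395^2)
= sqrt(0.199289)
= 0.4464

0.4464


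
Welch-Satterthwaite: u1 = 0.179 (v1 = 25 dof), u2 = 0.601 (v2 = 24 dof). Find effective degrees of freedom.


uc = sqrt(u1^2 + u2^2) = sqrt(0.179^2 + 0.601^2) = 0.62709011
v_eff = uc^4 / (u1^4/v1 + u2^4/v2)
= 0.62709011^4 / (0.179^4/25 + 0.601^4/24)
= 0.15463928 / 0.0054771551
v_eff = 28.2335

28.2335


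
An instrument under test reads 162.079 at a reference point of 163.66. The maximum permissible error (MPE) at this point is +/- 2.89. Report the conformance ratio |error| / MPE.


e = indication - reference = 162.079 - 163.66 = -1.5810
|e| = 1.5810
ratio = |e| / MPE = 1.5810 / 2.89
ratio = 0.5471

0.5471


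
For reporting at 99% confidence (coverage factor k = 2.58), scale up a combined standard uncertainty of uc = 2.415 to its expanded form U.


U = k * uc
U = 2.58 * 2.415
U = 6.2307

6.2307


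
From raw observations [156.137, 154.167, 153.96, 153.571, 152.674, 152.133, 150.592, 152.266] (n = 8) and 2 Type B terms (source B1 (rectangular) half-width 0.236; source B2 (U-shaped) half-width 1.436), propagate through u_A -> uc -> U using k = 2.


mean = (156.137 + 154.167 + 153.96 + 153.571 + 152.674 + 152.133 + 150.592 + 152.266) / 8 = 153.1875
s = sqrt(sum((x - mean)^2)/(n-1)) = 1.6632255
u_A = s / sqrt(n) = 1.6632255 / sqrt(8) = 0.58803901
u_B1 = 0.236 / sqrt(3) = 0.13625466
u_B2 = 1.436 / sqrt(2) = 1.0154053
uc = sqrt(0.58803901^2 + 0.13625466^2 + 1.0154053^2) = 1.1812718
U = k * uc = 2 * 1.1812718
U = 2.3625

2.3625


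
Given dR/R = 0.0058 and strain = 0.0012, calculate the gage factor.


GF = (dR/R) / epsilon
= 0.0058 / 0.0012
= 4.8333

4.8333


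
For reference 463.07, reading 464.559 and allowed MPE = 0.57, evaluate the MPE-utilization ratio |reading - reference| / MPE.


e = indication - reference = 464.559 - 463.07 = 1.4890
|e| = 1.4890
ratio = |e| / MPE = 1.4890 / 0.57
ratio = 2.6123

2.6123


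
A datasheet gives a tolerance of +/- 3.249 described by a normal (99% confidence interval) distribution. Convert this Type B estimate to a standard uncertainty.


u_B = half_width / 2.576
u_B = 3.249 / 2.576
u_B = 1.2613

1.2613


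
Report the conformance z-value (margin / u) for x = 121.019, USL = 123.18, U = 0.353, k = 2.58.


u = U / k = 0.353 / 2.58 = 0.13682171
margin = |USL - x| = |123.18 - 121.019| = 2.161
z = margin / u = 2.161 / 0.13682171
z = 15.7943

15.7943


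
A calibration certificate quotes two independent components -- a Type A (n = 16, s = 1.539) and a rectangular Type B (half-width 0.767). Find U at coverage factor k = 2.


u_A = s / sqrt(n) = 1.539 / sqrt(16) = 0.38475
u_B = half_width / sqrt(3) = 0.767 / sqrt(3) = 0.44282766
uc = sqrt(u_A^2 + u_B^2) = sqrt(0.38475^2 + 0.44282766^2) = 0.58662501
U = k * uc = 2 * 0.58662501
U = 1.1733

1.1733


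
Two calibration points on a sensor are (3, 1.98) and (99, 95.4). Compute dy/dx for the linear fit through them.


slope = (y2 - y1) / (x2 - x1)
= (95.4 - 1.98) / (99 - 3)
= 93.4200 / 96
= 0.9731

0.9731


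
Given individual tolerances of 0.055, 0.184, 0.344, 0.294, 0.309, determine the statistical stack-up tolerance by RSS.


RSS = sqrt(0.055^2 + 0.184^2 + 0.344^2 + 0.294^2 + 0.309^2)
= sqrt(0.337134)
= 0.5806

0.5806


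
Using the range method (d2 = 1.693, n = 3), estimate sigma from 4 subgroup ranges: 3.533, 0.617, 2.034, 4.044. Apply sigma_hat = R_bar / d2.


R_bar = (3.533 + 0.617 + 2.034 + 4.044) / 4
R_bar = 10.228 / 4 = 2.557
sigma_hat = R_bar / d2 = 2.557 / 1.693 = 1.5103

1.5103


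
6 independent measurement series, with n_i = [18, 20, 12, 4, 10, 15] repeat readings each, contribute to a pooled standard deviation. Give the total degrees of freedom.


nu = sum_i (n_i - 1)
nu = ((18 - 1) + (20 - 1) + (12 - 1) + (4 - 1) + (10 - 1) + (15 - 1))
nu = 17 + 19 + 11 + 3 + 9 + 14
nu = 73

73


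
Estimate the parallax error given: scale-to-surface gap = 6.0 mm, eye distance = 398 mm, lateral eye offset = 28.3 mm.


error = h * offset / d
= 6.0 * 28.3 / 398
= 0.4266

0.4266


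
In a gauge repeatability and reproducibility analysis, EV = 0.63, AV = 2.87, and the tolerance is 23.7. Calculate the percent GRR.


GRR = sqrt(EV^2 + AV^2) = sqrt(0.63^2 + 2.87^2) = 2.9383329
%GRR = GRR / tol * 100 = 2.9383329 / 23.7 * 100
%GRR = 12.3980

12.3980


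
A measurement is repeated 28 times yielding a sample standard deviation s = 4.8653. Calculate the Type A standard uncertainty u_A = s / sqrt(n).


u_A = s / sqrt(n)
u_A = 4.8653 / sqrt(28)
u_A = 4.8653 / 5.2915026
u_A = 0.9195

0.9195


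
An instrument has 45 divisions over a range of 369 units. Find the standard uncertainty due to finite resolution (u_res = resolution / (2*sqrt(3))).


resolution = range / divisions
resolution = 369 / 45 = 8.2
u_res = resolution / (2*sqrt(3))
u_res = 8.2 / 3.4641016
u_res = 2.3671

2.3671


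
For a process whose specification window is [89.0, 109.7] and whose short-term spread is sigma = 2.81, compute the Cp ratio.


Cp = (USL - LSL) / (6 * sigma)
= (109.7 - 89.0) / (6 * 2.81)
= 20.7000 / 16.8600
= 1.2278

1.2278


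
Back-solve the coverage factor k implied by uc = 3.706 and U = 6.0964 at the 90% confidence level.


k = U / uc
k = 6.0964 / 3.706
k = 1.645

1.645


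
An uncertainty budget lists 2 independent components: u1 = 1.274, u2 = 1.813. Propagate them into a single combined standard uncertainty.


uc = sqrt(1.274^2 + 1.813^2)
uc = sqrt(4.910045)
uc = 2.2159

2.2159


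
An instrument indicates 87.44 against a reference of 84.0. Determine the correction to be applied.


Correction = standard - reading
= 84.0 - 87.44
= -3.4400

-3.4400


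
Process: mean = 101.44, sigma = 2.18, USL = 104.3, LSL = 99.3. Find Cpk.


Cpu = (USL - mean) / (3*sigma) = (104.3 - 101.44) / (3*2.18) = 0.4373
Cpl = (mean - LSL) / (3*sigma) = (101.44 - 99.3) / (3*2.18) = 0.3272
Cpk = min(Cpu, Cpl) = 0.3272

0.3272


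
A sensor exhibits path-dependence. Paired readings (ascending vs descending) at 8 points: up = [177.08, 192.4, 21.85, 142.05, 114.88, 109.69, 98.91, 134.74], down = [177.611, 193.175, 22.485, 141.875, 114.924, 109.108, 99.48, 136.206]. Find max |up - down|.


|177.08 - 177.611| = 0.5310
|192.4 - 193.175| = 0.7750
|21.85 - 22.485| = 0.6350
|142.05 - 141.875| = 0.1750
|114.88 - 114.924| = 0.0440
|109.69 - 109.108| = 0.5820
|98.91 - 99.48| = 0.5700
|134.74 - 136.206| = 1.4660
hysteresis = max(diffs) = 1.4660

1.4660


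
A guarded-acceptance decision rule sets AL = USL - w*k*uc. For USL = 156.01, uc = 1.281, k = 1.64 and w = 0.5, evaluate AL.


U = k * uc = 1.64 * 1.281 = 2.10084
guard band g = w * U = 0.5 * 2.10084 = 1.05042
AL = USL - g = 156.01 - 1.05042
AL = 154.9596

154.9596


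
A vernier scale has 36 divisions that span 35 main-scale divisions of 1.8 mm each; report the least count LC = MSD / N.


LC = MSD / n_div
= 1.8 / 36
= 0.0500

0.0500
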